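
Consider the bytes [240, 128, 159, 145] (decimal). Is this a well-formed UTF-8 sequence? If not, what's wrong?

invalid (overlong encoding)

Leading byte 0xF0 = 11110000 → 4-byte form.
Continuation bytes all match 10xxxxxx. Payload decodes to 0x7D1.
But 0x7D1 < 0x10000, the minimum for a 4-byte sequence — this is an overlong encoding.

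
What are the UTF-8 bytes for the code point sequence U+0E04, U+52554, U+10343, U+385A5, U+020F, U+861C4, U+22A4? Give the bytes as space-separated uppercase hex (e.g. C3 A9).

U+0E04: 3-byte form → E0 B8 84.
U+52554: 4-byte form → F1 92 95 94.
U+10343: 4-byte form → F0 90 8D 83.
U+385A5: 4-byte form → F0 B8 96 A5.
U+020F: 2-byte form → C8 8F.
U+861C4: 4-byte form → F2 86 87 84.
U+22A4: 3-byte form → E2 8A A4.
Concatenated (24 bytes): E0 B8 84 F1 92 95 94 F0 90 8D 83 F0 B8 96 A5 C8 8F F2 86 87 84 E2 8A A4.

E0 B8 84 F1 92 95 94 F0 90 8D 83 F0 B8 96 A5 C8 8F F2 86 87 84 E2 8A A4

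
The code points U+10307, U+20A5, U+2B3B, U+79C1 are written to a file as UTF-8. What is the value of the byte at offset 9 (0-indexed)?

U+10307 → 4-byte form F0 90 8C 87 at offsets 0–3.
U+20A5 → 3-byte form E2 82 A5 at offsets 4–6.
U+2B3B → 3-byte form E2 AC BB at offsets 7–9.
Offset 9 falls in char 3's range; it's byte 3 of E2 AC BB = 0xBB.

0xBB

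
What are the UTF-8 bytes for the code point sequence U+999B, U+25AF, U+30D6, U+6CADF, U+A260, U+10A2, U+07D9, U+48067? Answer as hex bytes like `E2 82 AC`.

U+999B: 3-byte form → E9 A6 9B.
U+25AF: 3-byte form → E2 96 AF.
U+30D6: 3-byte form → E3 83 96.
U+6CADF: 4-byte form → F1 AC AB 9F.
U+A260: 3-byte form → EA 89 A0.
U+10A2: 3-byte form → E1 82 A2.
U+07D9: 2-byte form → DF 99.
U+48067: 4-byte form → F1 88 81 A7.
Concatenated (25 bytes): E9 A6 9B E2 96 AF E3 83 96 F1 AC AB 9F EA 89 A0 E1 82 A2 DF 99 F1 88 81 A7.

E9 A6 9B E2 96 AF E3 83 96 F1 AC AB 9F EA 89 A0 E1 82 A2 DF 99 F1 88 81 A7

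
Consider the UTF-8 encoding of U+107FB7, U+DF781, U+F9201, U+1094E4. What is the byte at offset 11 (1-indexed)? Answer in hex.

0x88

1-indexed offset 11 is 0-indexed offset 10.
U+107FB7 → 4-byte form F4 87 BE B7 at offsets 0–3.
U+DF781 → 4-byte form F3 9F 9E 81 at offsets 4–7.
U+F9201 → 4-byte form F3 B9 88 81 at offsets 8–11.
Offset 10 falls in char 3's range; it's byte 3 of F3 B9 88 81 = 0x88.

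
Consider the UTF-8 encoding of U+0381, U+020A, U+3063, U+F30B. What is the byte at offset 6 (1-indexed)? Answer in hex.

1-indexed offset 6 is 0-indexed offset 5.
U+0381 → 2-byte form CE 81 at offsets 0–1.
U+020A → 2-byte form C8 8A at offsets 2–3.
U+3063 → 3-byte form E3 81 A3 at offsets 4–6.
Offset 5 falls in char 3's range; it's byte 2 of E3 81 A3 = 0x81.

0x81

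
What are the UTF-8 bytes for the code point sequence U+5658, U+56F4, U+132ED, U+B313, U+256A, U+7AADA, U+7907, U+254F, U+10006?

U+5658: 3-byte form → E5 99 98.
U+56F4: 3-byte form → E5 9B B4.
U+132ED: 4-byte form → F0 93 8B AD.
U+B313: 3-byte form → EB 8C 93.
U+256A: 3-byte form → E2 95 AA.
U+7AADA: 4-byte form → F1 BA AB 9A.
U+7907: 3-byte form → E7 A4 87.
U+254F: 3-byte form → E2 95 8F.
U+10006: 4-byte form → F0 90 80 86.
Concatenated (30 bytes): E5 99 98 E5 9B B4 F0 93 8B AD EB 8C 93 E2 95 AA F1 BA AB 9A E7 A4 87 E2 95 8F F0 90 80 86.

E5 99 98 E5 9B B4 F0 93 8B AD EB 8C 93 E2 95 AA F1 BA AB 9A E7 A4 87 E2 95 8F F0 90 80 86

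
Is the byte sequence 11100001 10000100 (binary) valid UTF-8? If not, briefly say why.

Leading byte 0xE1 = 11100001 → 3-byte form, but only 2 bytes are present.

invalid (sequence truncated)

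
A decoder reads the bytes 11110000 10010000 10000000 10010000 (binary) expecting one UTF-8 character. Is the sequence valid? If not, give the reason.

valid

Leading byte 0xF0 = 11110000 → 4-byte form.
Continuation bytes 0x90=10010000, 0x80=10000000, 0x90=10010000 all match 10xxxxxx.
Decoded value 0x10010 is ≥ 0x10000 (shortest form) and not a surrogate.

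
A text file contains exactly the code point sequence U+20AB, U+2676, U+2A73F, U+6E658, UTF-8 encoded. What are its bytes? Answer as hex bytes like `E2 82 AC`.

E2 82 AB E2 99 B6 F0 AA 9C BF F1 AE 99 98

U+20AB: 3-byte form → E2 82 AB.
U+2676: 3-byte form → E2 99 B6.
U+2A73F: 4-byte form → F0 AA 9C BF.
U+6E658: 4-byte form → F1 AE 99 98.
Concatenated (14 bytes): E2 82 AB E2 99 B6 F0 AA 9C BF F1 AE 99 98.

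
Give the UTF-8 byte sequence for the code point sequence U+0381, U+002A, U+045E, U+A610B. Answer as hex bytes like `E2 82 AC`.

U+0381: 2-byte form → CE 81.
U+002A: 1-byte form → 2A.
U+045E: 2-byte form → D1 9E.
U+A610B: 4-byte form → F2 A6 84 8B.
Concatenated (9 bytes): CE 81 2A D1 9E F2 A6 84 8B.

CE 81 2A D1 9E F2 A6 84 8B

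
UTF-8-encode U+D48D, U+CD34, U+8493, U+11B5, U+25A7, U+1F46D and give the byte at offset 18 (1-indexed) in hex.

1-indexed offset 18 is 0-indexed offset 17.
U+D48D → 3-byte form ED 92 8D at offsets 0–2.
U+CD34 → 3-byte form EC B4 B4 at offsets 3–5.
U+8493 → 3-byte form E8 92 93 at offsets 6–8.
U+11B5 → 3-byte form E1 86 B5 at offsets 9–11.
U+25A7 → 3-byte form E2 96 A7 at offsets 12–14.
U+1F46D → 4-byte form F0 9F 91 AD at offsets 15–18.
Offset 17 falls in char 6's range; it's byte 3 of F0 9F 91 AD = 0x91.

0x91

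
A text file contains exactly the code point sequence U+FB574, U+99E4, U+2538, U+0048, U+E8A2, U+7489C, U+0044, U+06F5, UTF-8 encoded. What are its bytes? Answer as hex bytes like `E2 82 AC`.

F3 BB 95 B4 E9 A7 A4 E2 94 B8 48 EE A2 A2 F1 B4 A2 9C 44 DB B5

U+FB574: 4-byte form → F3 BB 95 B4.
U+99E4: 3-byte form → E9 A7 A4.
U+2538: 3-byte form → E2 94 B8.
U+0048: 1-byte form → 48.
U+E8A2: 3-byte form → EE A2 A2.
U+7489C: 4-byte form → F1 B4 A2 9C.
U+0044: 1-byte form → 44.
U+06F5: 2-byte form → DB B5.
Concatenated (21 bytes): F3 BB 95 B4 E9 A7 A4 E2 94 B8 48 EE A2 A2 F1 B4 A2 9C 44 DB B5.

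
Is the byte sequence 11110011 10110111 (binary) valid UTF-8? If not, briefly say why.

invalid (sequence truncated)

Leading byte 0xF3 = 11110011 → 4-byte form, but only 2 bytes are present.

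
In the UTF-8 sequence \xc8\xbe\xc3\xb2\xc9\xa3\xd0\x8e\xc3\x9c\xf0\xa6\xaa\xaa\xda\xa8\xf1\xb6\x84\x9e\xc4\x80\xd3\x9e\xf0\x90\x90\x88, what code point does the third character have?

Offset 0: leading byte 0xC8 = 11001000 → 2-byte char #1 = C8 BE.
Offset 2: leading byte 0xC3 = 11000011 → 2-byte char #2 = C3 B2.
Offset 4: leading byte 0xC9 = 11001001 → 2-byte char #3 = C9 A3.
Leading byte 0xC9 = 11001001 matches 110xxxxx → 2-byte sequence.
Byte 1: 0xC9 = 11001001, payload 01001 (5 bits).
Byte 2: 0xA3 = 10100011 (10xxxxxx ✓), payload 100011.
Concatenate: 01001100011 = 0x263 (11 bits → U+0263).

U+0263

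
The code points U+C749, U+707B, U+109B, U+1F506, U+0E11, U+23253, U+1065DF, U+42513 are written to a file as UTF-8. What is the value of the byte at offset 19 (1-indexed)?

0x89

1-indexed offset 19 is 0-indexed offset 18.
U+C749 → 3-byte form EC 9D 89 at offsets 0–2.
U+707B → 3-byte form E7 81 BB at offsets 3–5.
U+109B → 3-byte form E1 82 9B at offsets 6–8.
U+1F506 → 4-byte form F0 9F 94 86 at offsets 9–12.
U+0E11 → 3-byte form E0 B8 91 at offsets 13–15.
U+23253 → 4-byte form F0 A3 89 93 at offsets 16–19.
Offset 18 falls in char 6's range; it's byte 3 of F0 A3 89 93 = 0x89.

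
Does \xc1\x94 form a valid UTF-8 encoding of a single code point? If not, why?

Leading byte 0xC1 = 11000001 → 2-byte form.
Continuation bytes all match 10xxxxxx. Payload decodes to 0x54.
But 0x54 < 0x80, the minimum for a 2-byte sequence — this is an overlong encoding.

invalid (overlong encoding)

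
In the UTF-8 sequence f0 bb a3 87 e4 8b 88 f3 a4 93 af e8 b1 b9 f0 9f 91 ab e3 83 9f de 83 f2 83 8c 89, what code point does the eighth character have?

Offset 0: leading byte 0xF0 = 11110000 → 4-byte char #1 = F0 BB A3 87.
Offset 4: leading byte 0xE4 = 11100100 → 3-byte char #2 = E4 8B 88.
Offset 7: leading byte 0xF3 = 11110011 → 4-byte char #3 = F3 A4 93 AF.
Offset 11: leading byte 0xE8 = 11101000 → 3-byte char #4 = E8 B1 B9.
Offset 14: leading byte 0xF0 = 11110000 → 4-byte char #5 = F0 9F 91 AB.
Offset 18: leading byte 0xE3 = 11100011 → 3-byte char #6 = E3 83 9F.
Offset 21: leading byte 0xDE = 11011110 → 2-byte char #7 = DE 83.
Offset 23: leading byte 0xF2 = 11110010 → 4-byte char #8 = F2 83 8C 89.
Leading byte 0xF2 = 11110010 matches 11110xxx → 4-byte sequence.
Byte 1: 0xF2 = 11110010, payload 010 (3 bits).
Byte 2: 0x83 = 10000011 (10xxxxxx ✓), payload 000011.
Byte 3: 0x8C = 10001100 (10xxxxxx ✓), payload 001100.
Byte 4: 0x89 = 10001001 (10xxxxxx ✓), payload 001001.
Concatenate: 010000011001100001001 = 0x83309 (21 bits → U+83309).

U+83309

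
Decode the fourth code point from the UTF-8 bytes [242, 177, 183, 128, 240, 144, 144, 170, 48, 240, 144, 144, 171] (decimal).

U+1042B

Offset 0: leading byte 0xF2 = 11110010 → 4-byte char #1 = F2 B1 B7 80.
Offset 4: leading byte 0xF0 = 11110000 → 4-byte char #2 = F0 90 90 AA.
Offset 8: leading byte 0x30 = 00110000 → 1-byte char #3 = 30.
Offset 9: leading byte 0xF0 = 11110000 → 4-byte char #4 = F0 90 90 AB.
Leading byte 0xF0 = 11110000 matches 11110xxx → 4-byte sequence.
Byte 1: 0xF0 = 11110000, payload 000 (3 bits).
Byte 2: 0x90 = 10010000 (10xxxxxx ✓), payload 010000.
Byte 3: 0x90 = 10010000 (10xxxxxx ✓), payload 010000.
Byte 4: 0xAB = 10101011 (10xxxxxx ✓), payload 101011.
Concatenate: 000010000010000101011 = 0x1042B (21 bits → U+1042B).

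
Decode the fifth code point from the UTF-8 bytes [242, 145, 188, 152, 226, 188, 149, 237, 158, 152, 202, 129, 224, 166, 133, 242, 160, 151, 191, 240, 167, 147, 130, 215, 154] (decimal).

U+0985

Offset 0: leading byte 0xF2 = 11110010 → 4-byte char #1 = F2 91 BC 98.
Offset 4: leading byte 0xE2 = 11100010 → 3-byte char #2 = E2 BC 95.
Offset 7: leading byte 0xED = 11101101 → 3-byte char #3 = ED 9E 98.
Offset 10: leading byte 0xCA = 11001010 → 2-byte char #4 = CA 81.
Offset 12: leading byte 0xE0 = 11100000 → 3-byte char #5 = E0 A6 85.
Leading byte 0xE0 = 11100000 matches 1110xxxx → 3-byte sequence.
Byte 1: 0xE0 = 11100000, payload 0000 (4 bits).
Byte 2: 0xA6 = 10100110 (10xxxxxx ✓), payload 100110.
Byte 3: 0x85 = 10000101 (10xxxxxx ✓), payload 000101.
Concatenate: 0000100110000101 = 0x985 (16 bits → U+0985).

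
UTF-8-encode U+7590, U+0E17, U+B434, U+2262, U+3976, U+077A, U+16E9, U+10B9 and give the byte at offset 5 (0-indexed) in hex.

0x97

U+7590 → 3-byte form E7 96 90 at offsets 0–2.
U+0E17 → 3-byte form E0 B8 97 at offsets 3–5.
Offset 5 falls in char 2's range; it's byte 3 of E0 B8 97 = 0x97.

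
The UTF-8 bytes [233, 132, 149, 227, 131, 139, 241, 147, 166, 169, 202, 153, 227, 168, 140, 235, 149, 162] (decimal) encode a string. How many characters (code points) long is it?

Byte at offset 0: 0xE9 = 11101001 → 3-byte char (#1). Advance 3.
Byte at offset 3: 0xE3 = 11100011 → 3-byte char (#2). Advance 3.
Byte at offset 6: 0xF1 = 11110001 → 4-byte char (#3). Advance 4.
Byte at offset 10: 0xCA = 11001010 → 2-byte char (#4). Advance 2.
Byte at offset 12: 0xE3 = 11100011 → 3-byte char (#5). Advance 3.
Byte at offset 15: 0xEB = 11101011 → 3-byte char (#6). Advance 3.
Reached end at offset 18 after 6 code points.

6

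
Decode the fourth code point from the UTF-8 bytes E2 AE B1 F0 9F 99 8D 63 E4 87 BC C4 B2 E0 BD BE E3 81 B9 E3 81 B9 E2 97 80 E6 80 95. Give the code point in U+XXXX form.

U+41FC

Offset 0: leading byte 0xE2 = 11100010 → 3-byte char #1 = E2 AE B1.
Offset 3: leading byte 0xF0 = 11110000 → 4-byte char #2 = F0 9F 99 8D.
Offset 7: leading byte 0x63 = 01100011 → 1-byte char #3 = 63.
Offset 8: leading byte 0xE4 = 11100100 → 3-byte char #4 = E4 87 BC.
Leading byte 0xE4 = 11100100 matches 1110xxxx → 3-byte sequence.
Byte 1: 0xE4 = 11100100, payload 0100 (4 bits).
Byte 2: 0x87 = 10000111 (10xxxxxx ✓), payload 000111.
Byte 3: 0xBC = 10111100 (10xxxxxx ✓), payload 111100.
Concatenate: 0100000111111100 = 0x41FC (16 bits → U+41FC).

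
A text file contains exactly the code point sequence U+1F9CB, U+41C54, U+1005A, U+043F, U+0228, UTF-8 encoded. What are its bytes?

U+1F9CB: 4-byte form → F0 9F A7 8B.
U+41C54: 4-byte form → F1 81 B1 94.
U+1005A: 4-byte form → F0 90 81 9A.
U+043F: 2-byte form → D0 BF.
U+0228: 2-byte form → C8 A8.
Concatenated (16 bytes): F0 9F A7 8B F1 81 B1 94 F0 90 81 9A D0 BF C8 A8.

F0 9F A7 8B F1 81 B1 94 F0 90 81 9A D0 BF C8 A8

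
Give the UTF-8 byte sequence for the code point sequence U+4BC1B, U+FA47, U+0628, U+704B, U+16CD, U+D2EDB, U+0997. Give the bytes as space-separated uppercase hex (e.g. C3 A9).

U+4BC1B: 4-byte form → F1 8B B0 9B.
U+FA47: 3-byte form → EF A9 87.
U+0628: 2-byte form → D8 A8.
U+704B: 3-byte form → E7 81 8B.
U+16CD: 3-byte form → E1 9B 8D.
U+D2EDB: 4-byte form → F3 92 BB 9B.
U+0997: 3-byte form → E0 A6 97.
Concatenated (22 bytes): F1 8B B0 9B EF A9 87 D8 A8 E7 81 8B E1 9B 8D F3 92 BB 9B E0 A6 97.

F1 8B B0 9B EF A9 87 D8 A8 E7 81 8B E1 9B 8D F3 92 BB 9B E0 A6 97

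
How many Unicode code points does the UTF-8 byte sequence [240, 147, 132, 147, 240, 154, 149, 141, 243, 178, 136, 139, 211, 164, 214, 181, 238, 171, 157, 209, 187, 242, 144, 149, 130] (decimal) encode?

8

Byte at offset 0: 0xF0 = 11110000 → 4-byte char (#1). Advance 4.
Byte at offset 4: 0xF0 = 11110000 → 4-byte char (#2). Advance 4.
Byte at offset 8: 0xF3 = 11110011 → 4-byte char (#3). Advance 4.
Byte at offset 12: 0xD3 = 11010011 → 2-byte char (#4). Advance 2.
Byte at offset 14: 0xD6 = 11010110 → 2-byte char (#5). Advance 2.
Byte at offset 16: 0xEE = 11101110 → 3-byte char (#6). Advance 3.
Byte at offset 19: 0xD1 = 11010001 → 2-byte char (#7). Advance 2.
Byte at offset 21: 0xF2 = 11110010 → 4-byte char (#8). Advance 4.
Reached end at offset 25 after 8 code points.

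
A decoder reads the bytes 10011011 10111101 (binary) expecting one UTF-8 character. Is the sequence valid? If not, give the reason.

Byte 0x9B = 10011011 has the form 10xxxxxx — a continuation byte — but there is no preceding leading byte.

invalid (continuation byte with no leading byte)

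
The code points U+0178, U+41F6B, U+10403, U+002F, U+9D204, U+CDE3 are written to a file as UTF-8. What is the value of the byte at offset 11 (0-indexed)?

0xF2

U+0178 → 2-byte form C5 B8 at offsets 0–1.
U+41F6B → 4-byte form F1 81 BD AB at offsets 2–5.
U+10403 → 4-byte form F0 90 90 83 at offsets 6–9.
U+002F → 1-byte form 2F at offsets 10–10.
U+9D204 → 4-byte form F2 9D 88 84 at offsets 11–14.
Offset 11 falls in char 5's range; it's byte 1 of F2 9D 88 84 = 0xF2.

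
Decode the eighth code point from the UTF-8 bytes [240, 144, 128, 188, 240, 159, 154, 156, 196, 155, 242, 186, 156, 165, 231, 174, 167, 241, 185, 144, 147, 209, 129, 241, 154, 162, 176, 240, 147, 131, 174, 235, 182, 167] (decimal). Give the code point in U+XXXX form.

U+5A8B0

Offset 0: leading byte 0xF0 = 11110000 → 4-byte char #1 = F0 90 80 BC.
Offset 4: leading byte 0xF0 = 11110000 → 4-byte char #2 = F0 9F 9A 9C.
Offset 8: leading byte 0xC4 = 11000100 → 2-byte char #3 = C4 9B.
Offset 10: leading byte 0xF2 = 11110010 → 4-byte char #4 = F2 BA 9C A5.
Offset 14: leading byte 0xE7 = 11100111 → 3-byte char #5 = E7 AE A7.
Offset 17: leading byte 0xF1 = 11110001 → 4-byte char #6 = F1 B9 90 93.
Offset 21: leading byte 0xD1 = 11010001 → 2-byte char #7 = D1 81.
Offset 23: leading byte 0xF1 = 11110001 → 4-byte char #8 = F1 9A A2 B0.
Leading byte 0xF1 = 11110001 matches 11110xxx → 4-byte sequence.
Byte 1: 0xF1 = 11110001, payload 001 (3 bits).
Byte 2: 0x9A = 10011010 (10xxxxxx ✓), payload 011010.
Byte 3: 0xA2 = 10100010 (10xxxxxx ✓), payload 100010.
Byte 4: 0xB0 = 10110000 (10xxxxxx ✓), payload 110000.
Concatenate: 001011010100010110000 = 0x5A8B0 (21 bits → U+5A8B0).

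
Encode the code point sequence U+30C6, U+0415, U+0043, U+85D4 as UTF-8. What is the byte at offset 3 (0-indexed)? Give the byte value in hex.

U+30C6 → 3-byte form E3 83 86 at offsets 0–2.
U+0415 → 2-byte form D0 95 at offsets 3–4.
Offset 3 falls in char 2's range; it's byte 1 of D0 95 = 0xD0.

0xD0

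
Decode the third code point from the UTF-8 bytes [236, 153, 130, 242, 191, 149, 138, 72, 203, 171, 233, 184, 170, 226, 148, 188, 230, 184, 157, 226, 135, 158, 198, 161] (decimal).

U+0048

Offset 0: leading byte 0xEC = 11101100 → 3-byte char #1 = EC 99 82.
Offset 3: leading byte 0xF2 = 11110010 → 4-byte char #2 = F2 BF 95 8A.
Offset 7: leading byte 0x48 = 01001000 → 1-byte char #3 = 48.
Leading byte 0x48 = 01001000 matches 0xxxxxxx → 1-byte sequence.
Byte 1: 0x48 = 01001000, payload 1001000 (7 bits).
Concatenate: 1001000 = 0x48 (7 bits → U+0048).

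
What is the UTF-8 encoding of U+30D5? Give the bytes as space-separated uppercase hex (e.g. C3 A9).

E3 83 95

U+30D5 = 0x30D5 = 12501 decimal. In range U+0800–U+FFFF → 3-byte form: 1110xxxx 10xxxxxx 10xxxxxx.
Binary (16 bits): 0011000011010101.
Split 4+6+6: 0011 | 000011 | 010101.
Byte 1: 11100011 = 0xE3.
Byte 2: 10000011 = 0x83.
Byte 3: 10010101 = 0x95.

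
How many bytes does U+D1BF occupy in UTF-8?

U+D1BF = 0xD1BF. UTF-8 uses 1 byte below 0x80, 2 below 0x800, 3 below 0x10000, 4 up to 0x10FFFF. 0xD1BF is in U+0800–U+FFFF → 3 bytes.

3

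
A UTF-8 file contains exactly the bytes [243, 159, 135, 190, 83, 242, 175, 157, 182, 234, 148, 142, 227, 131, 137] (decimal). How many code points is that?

Byte at offset 0: 0xF3 = 11110011 → 4-byte char (#1). Advance 4.
Byte at offset 4: 0x53 = 01010011 → 1-byte char (#2). Advance 1.
Byte at offset 5: 0xF2 = 11110010 → 4-byte char (#3). Advance 4.
Byte at offset 9: 0xEA = 11101010 → 3-byte char (#4). Advance 3.
Byte at offset 12: 0xE3 = 11100011 → 3-byte char (#5). Advance 3.
Reached end at offset 15 after 5 code points.

5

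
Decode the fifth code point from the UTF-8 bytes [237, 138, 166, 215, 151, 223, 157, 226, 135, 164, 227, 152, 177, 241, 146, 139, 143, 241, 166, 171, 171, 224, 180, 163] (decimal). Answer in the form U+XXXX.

U+3631

Offset 0: leading byte 0xED = 11101101 → 3-byte char #1 = ED 8A A6.
Offset 3: leading byte 0xD7 = 11010111 → 2-byte char #2 = D7 97.
Offset 5: leading byte 0xDF = 11011111 → 2-byte char #3 = DF 9D.
Offset 7: leading byte 0xE2 = 11100010 → 3-byte char #4 = E2 87 A4.
Offset 10: leading byte 0xE3 = 11100011 → 3-byte char #5 = E3 98 B1.
Leading byte 0xE3 = 11100011 matches 1110xxxx → 3-byte sequence.
Byte 1: 0xE3 = 11100011, payload 0011 (4 bits).
Byte 2: 0x98 = 10011000 (10xxxxxx ✓), payload 011000.
Byte 3: 0xB1 = 10110001 (10xxxxxx ✓), payload 110001.
Concatenate: 0011011000110001 = 0x3631 (16 bits → U+3631).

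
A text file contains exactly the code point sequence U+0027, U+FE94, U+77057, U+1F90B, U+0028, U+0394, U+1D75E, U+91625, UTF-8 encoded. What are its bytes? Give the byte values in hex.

27 EF BA 94 F1 B7 81 97 F0 9F A4 8B 28 CE 94 F0 9D 9D 9E F2 91 98 A5

U+0027: 1-byte form → 27.
U+FE94: 3-byte form → EF BA 94.
U+77057: 4-byte form → F1 B7 81 97.
U+1F90B: 4-byte form → F0 9F A4 8B.
U+0028: 1-byte form → 28.
U+0394: 2-byte form → CE 94.
U+1D75E: 4-byte form → F0 9D 9D 9E.
U+91625: 4-byte form → F2 91 98 A5.
Concatenated (23 bytes): 27 EF BA 94 F1 B7 81 97 F0 9F A4 8B 28 CE 94 F0 9D 9D 9E F2 91 98 A5.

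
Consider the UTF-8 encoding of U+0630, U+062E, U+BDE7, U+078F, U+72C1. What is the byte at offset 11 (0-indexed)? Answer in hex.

0x81

U+0630 → 2-byte form D8 B0 at offsets 0–1.
U+062E → 2-byte form D8 AE at offsets 2–3.
U+BDE7 → 3-byte form EB B7 A7 at offsets 4–6.
U+078F → 2-byte form DE 8F at offsets 7–8.
U+72C1 → 3-byte form E7 8B 81 at offsets 9–11.
Offset 11 falls in char 5's range; it's byte 3 of E7 8B 81 = 0x81.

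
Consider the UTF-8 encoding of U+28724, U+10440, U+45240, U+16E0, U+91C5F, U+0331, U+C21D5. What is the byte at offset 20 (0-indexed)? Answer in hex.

U+28724 → 4-byte form F0 A8 9C A4 at offsets 0–3.
U+10440 → 4-byte form F0 90 91 80 at offsets 4–7.
U+45240 → 4-byte form F1 85 89 80 at offsets 8–11.
U+16E0 → 3-byte form E1 9B A0 at offsets 12–14.
U+91C5F → 4-byte form F2 91 B1 9F at offsets 15–18.
U+0331 → 2-byte form CC B1 at offsets 19–20.
Offset 20 falls in char 6's range; it's byte 2 of CC B1 = 0xB1.

0xB1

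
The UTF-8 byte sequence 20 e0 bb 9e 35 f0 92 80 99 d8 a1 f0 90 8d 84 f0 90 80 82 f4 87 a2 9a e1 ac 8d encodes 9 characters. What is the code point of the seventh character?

U+10002

Offset 0: leading byte 0x20 = 00100000 → 1-byte char #1 = 20.
Offset 1: leading byte 0xE0 = 11100000 → 3-byte char #2 = E0 BB 9E.
Offset 4: leading byte 0x35 = 00110101 → 1-byte char #3 = 35.
Offset 5: leading byte 0xF0 = 11110000 → 4-byte char #4 = F0 92 80 99.
Offset 9: leading byte 0xD8 = 11011000 → 2-byte char #5 = D8 A1.
Offset 11: leading byte 0xF0 = 11110000 → 4-byte char #6 = F0 90 8D 84.
Offset 15: leading byte 0xF0 = 11110000 → 4-byte char #7 = F0 90 80 82.
Leading byte 0xF0 = 11110000 matches 11110xxx → 4-byte sequence.
Byte 1: 0xF0 = 11110000, payload 000 (3 bits).
Byte 2: 0x90 = 10010000 (10xxxxxx ✓), payload 010000.
Byte 3: 0x80 = 10000000 (10xxxxxx ✓), payload 000000.
Byte 4: 0x82 = 10000010 (10xxxxxx ✓), payload 000010.
Concatenate: 000010000000000000010 = 0x10002 (21 bits → U+10002).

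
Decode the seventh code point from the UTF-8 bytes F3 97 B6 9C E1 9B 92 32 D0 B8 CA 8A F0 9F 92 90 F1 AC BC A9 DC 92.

Offset 0: leading byte 0xF3 = 11110011 → 4-byte char #1 = F3 97 B6 9C.
Offset 4: leading byte 0xE1 = 11100001 → 3-byte char #2 = E1 9B 92.
Offset 7: leading byte 0x32 = 00110010 → 1-byte char #3 = 32.
Offset 8: leading byte 0xD0 = 11010000 → 2-byte char #4 = D0 B8.
Offset 10: leading byte 0xCA = 11001010 → 2-byte char #5 = CA 8A.
Offset 12: leading byte 0xF0 = 11110000 → 4-byte char #6 = F0 9F 92 90.
Offset 16: leading byte 0xF1 = 11110001 → 4-byte char #7 = F1 AC BC A9.
Leading byte 0xF1 = 11110001 matches 11110xxx → 4-byte sequence.
Byte 1: 0xF1 = 11110001, payload 001 (3 bits).
Byte 2: 0xAC = 10101100 (10xxxxxx ✓), payload 101100.
Byte 3: 0xBC = 10111100 (10xxxxxx ✓), payload 111100.
Byte 4: 0xA9 = 10101001 (10xxxxxx ✓), payload 101001.
Concatenate: 001101100111100101001 = 0x6CF29 (21 bits → U+6CF29).

U+6CF29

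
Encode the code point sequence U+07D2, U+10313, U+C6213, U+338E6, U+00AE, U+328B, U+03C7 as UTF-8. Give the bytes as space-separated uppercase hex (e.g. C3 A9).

DF 92 F0 90 8C 93 F3 86 88 93 F0 B3 A3 A6 C2 AE E3 8A 8B CF 87

U+07D2: 2-byte form → DF 92.
U+10313: 4-byte form → F0 90 8C 93.
U+C6213: 4-byte form → F3 86 88 93.
U+338E6: 4-byte form → F0 B3 A3 A6.
U+00AE: 2-byte form → C2 AE.
U+328B: 3-byte form → E3 8A 8B.
U+03C7: 2-byte form → CF 87.
Concatenated (21 bytes): DF 92 F0 90 8C 93 F3 86 88 93 F0 B3 A3 A6 C2 AE E3 8A 8B CF 87.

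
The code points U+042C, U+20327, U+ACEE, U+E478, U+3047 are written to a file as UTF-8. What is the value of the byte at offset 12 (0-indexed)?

0xE3

U+042C → 2-byte form D0 AC at offsets 0–1.
U+20327 → 4-byte form F0 A0 8C A7 at offsets 2–5.
U+ACEE → 3-byte form EA B3 AE at offsets 6–8.
U+E478 → 3-byte form EE 91 B8 at offsets 9–11.
U+3047 → 3-byte form E3 81 87 at offsets 12–14.
Offset 12 falls in char 5's range; it's byte 1 of E3 81 87 = 0xE3.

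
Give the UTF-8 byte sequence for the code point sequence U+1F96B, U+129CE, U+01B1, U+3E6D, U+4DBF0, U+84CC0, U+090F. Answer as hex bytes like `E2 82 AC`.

U+1F96B: 4-byte form → F0 9F A5 AB.
U+129CE: 4-byte form → F0 92 A7 8E.
U+01B1: 2-byte form → C6 B1.
U+3E6D: 3-byte form → E3 B9 AD.
U+4DBF0: 4-byte form → F1 8D AF B0.
U+84CC0: 4-byte form → F2 84 B3 80.
U+090F: 3-byte form → E0 A4 8F.
Concatenated (24 bytes): F0 9F A5 AB F0 92 A7 8E C6 B1 E3 B9 AD F1 8D AF B0 F2 84 B3 80 E0 A4 8F.

F0 9F A5 AB F0 92 A7 8E C6 B1 E3 B9 AD F1 8D AF B0 F2 84 B3 80 E0 A4 8F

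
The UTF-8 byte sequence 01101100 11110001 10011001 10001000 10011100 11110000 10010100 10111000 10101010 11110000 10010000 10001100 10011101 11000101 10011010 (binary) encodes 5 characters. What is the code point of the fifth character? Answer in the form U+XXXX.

Offset 0: leading byte 0x6C = 01101100 → 1-byte char #1 = 6C.
Offset 1: leading byte 0xF1 = 11110001 → 4-byte char #2 = F1 99 88 9C.
Offset 5: leading byte 0xF0 = 11110000 → 4-byte char #3 = F0 94 B8 AA.
Offset 9: leading byte 0xF0 = 11110000 → 4-byte char #4 = F0 90 8C 9D.
Offset 13: leading byte 0xC5 = 11000101 → 2-byte char #5 = C5 9A.
Leading byte 0xC5 = 11000101 matches 110xxxxx → 2-byte sequence.
Byte 1: 0xC5 = 11000101, payload 00101 (5 bits).
Byte 2: 0x9A = 10011010 (10xxxxxx ✓), payload 011010.
Concatenate: 00101011010 = 0x15A (11 bits → U+015A).

U+015A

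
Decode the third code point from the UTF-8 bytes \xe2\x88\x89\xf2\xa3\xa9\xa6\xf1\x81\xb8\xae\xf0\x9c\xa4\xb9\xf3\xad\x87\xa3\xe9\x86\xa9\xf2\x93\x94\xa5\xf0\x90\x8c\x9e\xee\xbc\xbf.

U+41E2E

Offset 0: leading byte 0xE2 = 11100010 → 3-byte char #1 = E2 88 89.
Offset 3: leading byte 0xF2 = 11110010 → 4-byte char #2 = F2 A3 A9 A6.
Offset 7: leading byte 0xF1 = 11110001 → 4-byte char #3 = F1 81 B8 AE.
Leading byte 0xF1 = 11110001 matches 11110xxx → 4-byte sequence.
Byte 1: 0xF1 = 11110001, payload 001 (3 bits).
Byte 2: 0x81 = 10000001 (10xxxxxx ✓), payload 000001.
Byte 3: 0xB8 = 10111000 (10xxxxxx ✓), payload 111000.
Byte 4: 0xAE = 10101110 (10xxxxxx ✓), payload 101110.
Concatenate: 001000001111000101110 = 0x41E2E (21 bits → U+41E2E).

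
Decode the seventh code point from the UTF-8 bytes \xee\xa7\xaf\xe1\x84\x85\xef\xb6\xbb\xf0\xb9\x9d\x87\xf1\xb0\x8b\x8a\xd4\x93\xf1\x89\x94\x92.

Offset 0: leading byte 0xEE = 11101110 → 3-byte char #1 = EE A7 AF.
Offset 3: leading byte 0xE1 = 11100001 → 3-byte char #2 = E1 84 85.
Offset 6: leading byte 0xEF = 11101111 → 3-byte char #3 = EF B6 BB.
Offset 9: leading byte 0xF0 = 11110000 → 4-byte char #4 = F0 B9 9D 87.
Offset 13: leading byte 0xF1 = 11110001 → 4-byte char #5 = F1 B0 8B 8A.
Offset 17: leading byte 0xD4 = 11010100 → 2-byte char #6 = D4 93.
Offset 19: leading byte 0xF1 = 11110001 → 4-byte char #7 = F1 89 94 92.
Leading byte 0xF1 = 11110001 matches 11110xxx → 4-byte sequence.
Byte 1: 0xF1 = 11110001, payload 001 (3 bits).
Byte 2: 0x89 = 10001001 (10xxxxxx ✓), payload 001001.
Byte 3: 0x94 = 10010100 (10xxxxxx ✓), payload 010100.
Byte 4: 0x92 = 10010010 (10xxxxxx ✓), payload 010010.
Concatenate: 001001001010100010010 = 0x49512 (21 bits → U+49512).

U+49512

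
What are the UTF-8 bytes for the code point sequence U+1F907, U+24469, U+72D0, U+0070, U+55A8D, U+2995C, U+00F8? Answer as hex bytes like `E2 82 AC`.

U+1F907: 4-byte form → F0 9F A4 87.
U+24469: 4-byte form → F0 A4 91 A9.
U+72D0: 3-byte form → E7 8B 90.
U+0070: 1-byte form → 70.
U+55A8D: 4-byte form → F1 95 AA 8D.
U+2995C: 4-byte form → F0 A9 A5 9C.
U+00F8: 2-byte form → C3 B8.
Concatenated (22 bytes): F0 9F A4 87 F0 A4 91 A9 E7 8B 90 70 F1 95 AA 8D F0 A9 A5 9C C3 B8.

F0 9F A4 87 F0 A4 91 A9 E7 8B 90 70 F1 95 AA 8D F0 A9 A5 9C C3 B8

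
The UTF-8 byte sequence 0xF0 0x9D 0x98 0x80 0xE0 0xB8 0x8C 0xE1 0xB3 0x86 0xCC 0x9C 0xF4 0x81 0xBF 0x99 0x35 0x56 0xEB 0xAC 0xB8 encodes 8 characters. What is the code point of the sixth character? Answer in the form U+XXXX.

U+0035

Offset 0: leading byte 0xF0 = 11110000 → 4-byte char #1 = F0 9D 98 80.
Offset 4: leading byte 0xE0 = 11100000 → 3-byte char #2 = E0 B8 8C.
Offset 7: leading byte 0xE1 = 11100001 → 3-byte char #3 = E1 B3 86.
Offset 10: leading byte 0xCC = 11001100 → 2-byte char #4 = CC 9C.
Offset 12: leading byte 0xF4 = 11110100 → 4-byte char #5 = F4 81 BF 99.
Offset 16: leading byte 0x35 = 00110101 → 1-byte char #6 = 35.
Leading byte 0x35 = 00110101 matches 0xxxxxxx → 1-byte sequence.
Byte 1: 0x35 = 00110101, payload 0110101 (7 bits).
Concatenate: 0110101 = 0x35 (7 bits → U+0035).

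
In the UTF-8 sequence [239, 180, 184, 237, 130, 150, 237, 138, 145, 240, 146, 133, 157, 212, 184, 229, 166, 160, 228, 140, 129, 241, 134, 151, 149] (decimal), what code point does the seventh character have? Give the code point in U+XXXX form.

Offset 0: leading byte 0xEF = 11101111 → 3-byte char #1 = EF B4 B8.
Offset 3: leading byte 0xED = 11101101 → 3-byte char #2 = ED 82 96.
Offset 6: leading byte 0xED = 11101101 → 3-byte char #3 = ED 8A 91.
Offset 9: leading byte 0xF0 = 11110000 → 4-byte char #4 = F0 92 85 9D.
Offset 13: leading byte 0xD4 = 11010100 → 2-byte char #5 = D4 B8.
Offset 15: leading byte 0xE5 = 11100101 → 3-byte char #6 = E5 A6 A0.
Offset 18: leading byte 0xE4 = 11100100 → 3-byte char #7 = E4 8C 81.
Leading byte 0xE4 = 11100100 matches 1110xxxx → 3-byte sequence.
Byte 1: 0xE4 = 11100100, payload 0100 (4 bits).
Byte 2: 0x8C = 10001100 (10xxxxxx ✓), payload 001100.
Byte 3: 0x81 = 10000001 (10xxxxxx ✓), payload 000001.
Concatenate: 0100001100000001 = 0x4301 (16 bits → U+4301).

U+4301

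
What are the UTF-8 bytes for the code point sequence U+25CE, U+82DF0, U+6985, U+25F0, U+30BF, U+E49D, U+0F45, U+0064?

U+25CE: 3-byte form → E2 97 8E.
U+82DF0: 4-byte form → F2 82 B7 B0.
U+6985: 3-byte form → E6 A6 85.
U+25F0: 3-byte form → E2 97 B0.
U+30BF: 3-byte form → E3 82 BF.
U+E49D: 3-byte form → EE 92 9D.
U+0F45: 3-byte form → E0 BD 85.
U+0064: 1-byte form → 64.
Concatenated (23 bytes): E2 97 8E F2 82 B7 B0 E6 A6 85 E2 97 B0 E3 82 BF EE 92 9D E0 BD 85 64.

E2 97 8E F2 82 B7 B0 E6 A6 85 E2 97 B0 E3 82 BF EE 92 9D E0 BD 85 64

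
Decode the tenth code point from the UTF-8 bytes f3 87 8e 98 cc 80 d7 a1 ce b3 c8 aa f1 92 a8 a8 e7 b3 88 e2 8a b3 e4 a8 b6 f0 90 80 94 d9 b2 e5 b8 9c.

U+10014

Offset 0: leading byte 0xF3 = 11110011 → 4-byte char #1 = F3 87 8E 98.
Offset 4: leading byte 0xCC = 11001100 → 2-byte char #2 = CC 80.
Offset 6: leading byte 0xD7 = 11010111 → 2-byte char #3 = D7 A1.
Offset 8: leading byte 0xCE = 11001110 → 2-byte char #4 = CE B3.
Offset 10: leading byte 0xC8 = 11001000 → 2-byte char #5 = C8 AA.
Offset 12: leading byte 0xF1 = 11110001 → 4-byte char #6 = F1 92 A8 A8.
Offset 16: leading byte 0xE7 = 11100111 → 3-byte char #7 = E7 B3 88.
Offset 19: leading byte 0xE2 = 11100010 → 3-byte char #8 = E2 8A B3.
Offset 22: leading byte 0xE4 = 11100100 → 3-byte char #9 = E4 A8 B6.
Offset 25: leading byte 0xF0 = 11110000 → 4-byte char #10 = F0 90 80 94.
Leading byte 0xF0 = 11110000 matches 11110xxx → 4-byte sequence.
Byte 1: 0xF0 = 11110000, payload 000 (3 bits).
Byte 2: 0x90 = 10010000 (10xxxxxx ✓), payload 010000.
Byte 3: 0x80 = 10000000 (10xxxxxx ✓), payload 000000.
Byte 4: 0x94 = 10010100 (10xxxxxx ✓), payload 010100.
Concatenate: 000010000000000010100 = 0x10014 (21 bits → U+10014).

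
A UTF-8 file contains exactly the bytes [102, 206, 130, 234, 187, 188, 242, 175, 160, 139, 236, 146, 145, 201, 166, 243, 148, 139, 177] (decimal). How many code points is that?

7

Byte at offset 0: 0x66 = 01100110 → 1-byte char (#1). Advance 1.
Byte at offset 1: 0xCE = 11001110 → 2-byte char (#2). Advance 2.
Byte at offset 3: 0xEA = 11101010 → 3-byte char (#3). Advance 3.
Byte at offset 6: 0xF2 = 11110010 → 4-byte char (#4). Advance 4.
Byte at offset 10: 0xEC = 11101100 → 3-byte char (#5). Advance 3.
Byte at offset 13: 0xC9 = 11001001 → 2-byte char (#6). Advance 2.
Byte at offset 15: 0xF3 = 11110011 → 4-byte char (#7). Advance 4.
Reached end at offset 19 after 7 code points.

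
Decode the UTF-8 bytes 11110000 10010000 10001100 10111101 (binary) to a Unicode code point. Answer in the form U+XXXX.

U+1033D

Leading byte 0xF0 = 11110000 matches 11110xxx → 4-byte sequence.
Byte 1: 0xF0 = 11110000, payload 000 (3 bits).
Byte 2: 0x90 = 10010000 (10xxxxxx ✓), payload 010000.
Byte 3: 0x8C = 10001100 (10xxxxxx ✓), payload 001100.
Byte 4: 0xBD = 10111101 (10xxxxxx ✓), payload 111101.
Concatenate: 000010000001100111101 = 0x1033D (21 bits → U+1033D).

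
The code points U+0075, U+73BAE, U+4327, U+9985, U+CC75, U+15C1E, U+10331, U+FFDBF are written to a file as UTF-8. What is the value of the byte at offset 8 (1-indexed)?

0xA7

1-indexed offset 8 is 0-indexed offset 7.
U+0075 → 1-byte form 75 at offsets 0–0.
U+73BAE → 4-byte form F1 B3 AE AE at offsets 1–4.
U+4327 → 3-byte form E4 8C A7 at offsets 5–7.
Offset 7 falls in char 3's range; it's byte 3 of E4 8C A7 = 0xA7.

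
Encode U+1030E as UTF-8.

U+1030E = 0x1030E = 66318 decimal. In range U+10000–U+10FFFF → 4-byte form: 11110xxx 10xxxxxx 10xxxxxx 10xxxxxx.
Binary (21 bits): 000010000001100001110.
Split 3+6+6+6: 000 | 010000 | 001100 | 001110.
Byte 1: 11110000 = 0xF0.
Byte 2: 10010000 = 0x90.
Byte 3: 10001100 = 0x8C.
Byte 4: 10001110 = 0x8E.

F0 90 8C 8E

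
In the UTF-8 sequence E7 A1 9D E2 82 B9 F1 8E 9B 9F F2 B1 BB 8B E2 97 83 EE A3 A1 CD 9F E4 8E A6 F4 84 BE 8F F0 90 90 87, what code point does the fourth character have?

Offset 0: leading byte 0xE7 = 11100111 → 3-byte char #1 = E7 A1 9D.
Offset 3: leading byte 0xE2 = 11100010 → 3-byte char #2 = E2 82 B9.
Offset 6: leading byte 0xF1 = 11110001 → 4-byte char #3 = F1 8E 9B 9F.
Offset 10: leading byte 0xF2 = 11110010 → 4-byte char #4 = F2 B1 BB 8B.
Leading byte 0xF2 = 11110010 matches 11110xxx → 4-byte sequence.
Byte 1: 0xF2 = 11110010, payload 010 (3 bits).
Byte 2: 0xB1 = 10110001 (10xxxxxx ✓), payload 110001.
Byte 3: 0xBB = 10111011 (10xxxxxx ✓), payload 111011.
Byte 4: 0x8B = 10001011 (10xxxxxx ✓), payload 001011.
Concatenate: 010110001111011001011 = 0xB1ECB (21 bits → U+B1ECB).

U+B1ECB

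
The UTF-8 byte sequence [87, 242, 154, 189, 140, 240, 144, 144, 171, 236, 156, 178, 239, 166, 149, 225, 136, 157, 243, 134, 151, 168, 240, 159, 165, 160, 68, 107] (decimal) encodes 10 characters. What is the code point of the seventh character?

Offset 0: leading byte 0x57 = 01010111 → 1-byte char #1 = 57.
Offset 1: leading byte 0xF2 = 11110010 → 4-byte char #2 = F2 9A BD 8C.
Offset 5: leading byte 0xF0 = 11110000 → 4-byte char #3 = F0 90 90 AB.
Offset 9: leading byte 0xEC = 11101100 → 3-byte char #4 = EC 9C B2.
Offset 12: leading byte 0xEF = 11101111 → 3-byte char #5 = EF A6 95.
Offset 15: leading byte 0xE1 = 11100001 → 3-byte char #6 = E1 88 9D.
Offset 18: leading byte 0xF3 = 11110011 → 4-byte char #7 = F3 86 97 A8.
Leading byte 0xF3 = 11110011 matches 11110xxx → 4-byte sequence.
Byte 1: 0xF3 = 11110011, payload 011 (3 bits).
Byte 2: 0x86 = 10000110 (10xxxxxx ✓), payload 000110.
Byte 3: 0x97 = 10010111 (10xxxxxx ✓), payload 010111.
Byte 4: 0xA8 = 10101000 (10xxxxxx ✓), payload 101000.
Concatenate: 011000110010111101000 = 0xC65E8 (21 bits → U+C65E8).

U+C65E8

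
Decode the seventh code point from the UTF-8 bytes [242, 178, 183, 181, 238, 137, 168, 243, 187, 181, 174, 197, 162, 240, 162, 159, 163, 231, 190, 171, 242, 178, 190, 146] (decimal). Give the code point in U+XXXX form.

U+B2F92

Offset 0: leading byte 0xF2 = 11110010 → 4-byte char #1 = F2 B2 B7 B5.
Offset 4: leading byte 0xEE = 11101110 → 3-byte char #2 = EE 89 A8.
Offset 7: leading byte 0xF3 = 11110011 → 4-byte char #3 = F3 BB B5 AE.
Offset 11: leading byte 0xC5 = 11000101 → 2-byte char #4 = C5 A2.
Offset 13: leading byte 0xF0 = 11110000 → 4-byte char #5 = F0 A2 9F A3.
Offset 17: leading byte 0xE7 = 11100111 → 3-byte char #6 = E7 BE AB.
Offset 20: leading byte 0xF2 = 11110010 → 4-byte char #7 = F2 B2 BE 92.
Leading byte 0xF2 = 11110010 matches 11110xxx → 4-byte sequence.
Byte 1: 0xF2 = 11110010, payload 010 (3 bits).
Byte 2: 0xB2 = 10110010 (10xxxxxx ✓), payload 110010.
Byte 3: 0xBE = 10111110 (10xxxxxx ✓), payload 111110.
Byte 4: 0x92 = 10010010 (10xxxxxx ✓), payload 010010.
Concatenate: 010110010111110010010 = 0xB2F92 (21 bits → U+B2F92).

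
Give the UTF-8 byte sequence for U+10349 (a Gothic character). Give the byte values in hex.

U+10349 = 0x10349 = 66377 decimal. In range U+10000–U+10FFFF → 4-byte form: 11110xxx 10xxxxxx 10xxxxxx 10xxxxxx.
Binary (21 bits): 000010000001101001001.
Split 3+6+6+6: 000 | 010000 | 001101 | 001001.
Byte 1: 11110000 = 0xF0.
Byte 2: 10010000 = 0x90.
Byte 3: 10001101 = 0x8D.
Byte 4: 10001001 = 0x89.

F0 90 8D 89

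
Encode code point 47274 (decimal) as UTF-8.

EB A2 AA

U+B8AA = 0xB8AA = 47274 decimal. In range U+0800–U+FFFF → 3-byte form: 1110xxxx 10xxxxxx 10xxxxxx.
Binary (16 bits): 1011100010101010.
Split 4+6+6: 1011 | 100010 | 101010.
Byte 1: 11101011 = 0xEB.
Byte 2: 10100010 = 0xA2.
Byte 3: 10101010 = 0xAA.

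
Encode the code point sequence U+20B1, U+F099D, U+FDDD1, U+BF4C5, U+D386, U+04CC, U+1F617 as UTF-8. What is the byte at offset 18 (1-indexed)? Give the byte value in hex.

0x86

1-indexed offset 18 is 0-indexed offset 17.
U+20B1 → 3-byte form E2 82 B1 at offsets 0–2.
U+F099D → 4-byte form F3 B0 A6 9D at offsets 3–6.
U+FDDD1 → 4-byte form F3 BD B7 91 at offsets 7–10.
U+BF4C5 → 4-byte form F2 BF 93 85 at offsets 11–14.
U+D386 → 3-byte form ED 8E 86 at offsets 15–17.
Offset 17 falls in char 5's range; it's byte 3 of ED 8E 86 = 0x86.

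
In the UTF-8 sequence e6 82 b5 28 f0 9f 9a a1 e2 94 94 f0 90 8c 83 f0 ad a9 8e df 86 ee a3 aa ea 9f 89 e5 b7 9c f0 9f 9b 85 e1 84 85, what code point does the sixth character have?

Offset 0: leading byte 0xE6 = 11100110 → 3-byte char #1 = E6 82 B5.
Offset 3: leading byte 0x28 = 00101000 → 1-byte char #2 = 28.
Offset 4: leading byte 0xF0 = 11110000 → 4-byte char #3 = F0 9F 9A A1.
Offset 8: leading byte 0xE2 = 11100010 → 3-byte char #4 = E2 94 94.
Offset 11: leading byte 0xF0 = 11110000 → 4-byte char #5 = F0 90 8C 83.
Offset 15: leading byte 0xF0 = 11110000 → 4-byte char #6 = F0 AD A9 8E.
Leading byte 0xF0 = 11110000 matches 11110xxx → 4-byte sequence.
Byte 1: 0xF0 = 11110000, payload 000 (3 bits).
Byte 2: 0xAD = 10101101 (10xxxxxx ✓), payload 101101.
Byte 3: 0xA9 = 10101001 (10xxxxxx ✓), payload 101001.
Byte 4: 0x8E = 10001110 (10xxxxxx ✓), payload 001110.
Concatenate: 000101101101001001110 = 0x2DA4E (21 bits → U+2DA4E).

U+2DA4E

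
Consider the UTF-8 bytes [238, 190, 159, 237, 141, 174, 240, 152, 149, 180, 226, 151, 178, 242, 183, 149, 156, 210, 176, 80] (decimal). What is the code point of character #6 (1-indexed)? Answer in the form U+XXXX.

U+04B0

Offset 0: leading byte 0xEE = 11101110 → 3-byte char #1 = EE BE 9F.
Offset 3: leading byte 0xED = 11101101 → 3-byte char #2 = ED 8D AE.
Offset 6: leading byte 0xF0 = 11110000 → 4-byte char #3 = F0 98 95 B4.
Offset 10: leading byte 0xE2 = 11100010 → 3-byte char #4 = E2 97 B2.
Offset 13: leading byte 0xF2 = 11110010 → 4-byte char #5 = F2 B7 95 9C.
Offset 17: leading byte 0xD2 = 11010010 → 2-byte char #6 = D2 B0.
Leading byte 0xD2 = 11010010 matches 110xxxxx → 2-byte sequence.
Byte 1: 0xD2 = 11010010, payload 10010 (5 bits).
Byte 2: 0xB0 = 10110000 (10xxxxxx ✓), payload 110000.
Concatenate: 10010110000 = 0x4B0 (11 bits → U+04B0).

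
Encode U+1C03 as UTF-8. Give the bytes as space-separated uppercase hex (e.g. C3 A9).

U+1C03 = 0x1C03 = 7171 decimal. In range U+0800–U+FFFF → 3-byte form: 1110xxxx 10xxxxxx 10xxxxxx.
Binary (16 bits): 0001110000000011.
Split 4+6+6: 0001 | 110000 | 000011.
Byte 1: 11100001 = 0xE1.
Byte 2: 10110000 = 0xB0.
Byte 3: 10000011 = 0x83.

E1 B0 83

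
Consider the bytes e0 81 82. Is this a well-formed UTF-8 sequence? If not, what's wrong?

invalid (overlong encoding)

Leading byte 0xE0 = 11100000 → 3-byte form.
Continuation bytes all match 10xxxxxx. Payload decodes to 0x42.
But 0x42 < 0x800, the minimum for a 3-byte sequence — this is an overlong encoding.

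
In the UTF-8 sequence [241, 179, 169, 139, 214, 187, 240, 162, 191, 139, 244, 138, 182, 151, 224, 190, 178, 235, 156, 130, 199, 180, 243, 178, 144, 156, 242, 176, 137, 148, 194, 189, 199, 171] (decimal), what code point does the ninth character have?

U+B0254

Offset 0: leading byte 0xF1 = 11110001 → 4-byte char #1 = F1 B3 A9 8B.
Offset 4: leading byte 0xD6 = 11010110 → 2-byte char #2 = D6 BB.
Offset 6: leading byte 0xF0 = 11110000 → 4-byte char #3 = F0 A2 BF 8B.
Offset 10: leading byte 0xF4 = 11110100 → 4-byte char #4 = F4 8A B6 97.
Offset 14: leading byte 0xE0 = 11100000 → 3-byte char #5 = E0 BE B2.
Offset 17: leading byte 0xEB = 11101011 → 3-byte char #6 = EB 9C 82.
Offset 20: leading byte 0xC7 = 11000111 → 2-byte char #7 = C7 B4.
Offset 22: leading byte 0xF3 = 11110011 → 4-byte char #8 = F3 B2 90 9C.
Offset 26: leading byte 0xF2 = 11110010 → 4-byte char #9 = F2 B0 89 94.
Leading byte 0xF2 = 11110010 matches 11110xxx → 4-byte sequence.
Byte 1: 0xF2 = 11110010, payload 010 (3 bits).
Byte 2: 0xB0 = 10110000 (10xxxxxx ✓), payload 110000.
Byte 3: 0x89 = 10001001 (10xxxxxx ✓), payload 001001.
Byte 4: 0x94 = 10010100 (10xxxxxx ✓), payload 010100.
Concatenate: 010110000001001010100 = 0xB0254 (21 bits → U+B0254).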